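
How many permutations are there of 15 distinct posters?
15! = 1307674368000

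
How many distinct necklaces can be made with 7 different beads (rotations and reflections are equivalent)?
(7-1)!/2 = 720/2 = 360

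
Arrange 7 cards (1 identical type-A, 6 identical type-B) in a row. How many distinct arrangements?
7! / (1! × 6!) = 7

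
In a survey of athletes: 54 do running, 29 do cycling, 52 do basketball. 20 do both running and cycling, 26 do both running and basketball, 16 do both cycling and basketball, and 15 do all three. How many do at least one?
|A∪B∪C| = 54+29+52-20-26-16+15 = 88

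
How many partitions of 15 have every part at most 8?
Let r_j(i) = number of partitions of i into parts ≤ j, for i = 0..15. r_1(i) = 1 for all i; r_j(i) = r_{j-1}(i) + r_j(i-j). Rows j = 2..8: ≤2: 1 1 2 2 3 3 4 4 5 5 6 6 7 7 8 8; ≤3: 1 1 2 3 4 5 7 8 10 12 14 16 19 21 24 27; ≤4: 1 1 2 3 5 6 9 11 15 18 23 27 34 39 47 54; ≤5: 1 1 2 3 5 7 10 13 18 23 30 37 47 57 70 84; ≤6: 1 1 2 3 5 7 11 14 20 26 35 44 58 71 90 110; ≤7: 1 1 2 3 5 7 11 15 21 28 38 49 65 82 105 131; ≤8: 1 1 2 3 5 7 11 15 22 29 40 52 70 89 116 146. r_8(15) = 146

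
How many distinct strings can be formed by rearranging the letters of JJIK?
4! / (1! × 1! × 2!) = 12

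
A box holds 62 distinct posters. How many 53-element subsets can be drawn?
C(62,53) = 62!/(53!×9!) = 20286591270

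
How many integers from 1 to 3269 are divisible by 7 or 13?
⌊3269/7⌋ + ⌊3269/13⌋ - ⌊3269/91⌋ = 467 + 251 - 35 = 683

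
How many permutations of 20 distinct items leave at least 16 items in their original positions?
Exactly j fixed points: C(20,j)·!(20-j); sum over j ≥ 16 (derangement numbers via !m = (m-1)·(!(m-1) + !(m-2)): !0..!4 = 1, 0, 1, 2, 9). Σ_{j=16}^{20} C(20,j)·!(20-j) = C(20,16)·!4 + C(20,17)·!3 + C(20,18)·!2 + C(20,19)·!1 + C(20,20)·!0 = 4845·9 + 1140·2 + 190·1 + 20·0 + 1·1 = 46076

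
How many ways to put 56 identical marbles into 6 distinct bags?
C(56+6-1, 6-1) = C(61, 5) = 5949147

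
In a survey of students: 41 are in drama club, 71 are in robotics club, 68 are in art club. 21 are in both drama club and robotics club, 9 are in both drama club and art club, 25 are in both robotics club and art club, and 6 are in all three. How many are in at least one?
|A∪B∪C| = 41+71+68-21-9-25+6 = 131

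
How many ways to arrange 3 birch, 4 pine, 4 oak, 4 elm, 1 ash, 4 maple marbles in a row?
20! / (3! × 4! × 4! × 4! × 1! × 4!) = 1222160940000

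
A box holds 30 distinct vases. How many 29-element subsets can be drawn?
C(30,29) = 30!/(29!×1!) = 30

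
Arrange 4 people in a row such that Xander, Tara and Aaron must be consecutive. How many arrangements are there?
Treat the 3 as one block: (4-3+1)! × 3! = 2 × 6 = 12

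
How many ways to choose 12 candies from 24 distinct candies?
C(24,12) = 24!/(12!×12!) = 2704156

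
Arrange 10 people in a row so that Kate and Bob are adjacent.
Treat as block: (10-1)! × 2! = 362880 × 2 = 725760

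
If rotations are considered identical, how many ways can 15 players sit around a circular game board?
Circular: fix one position, arrange the rest. (15-1)! = 87178291200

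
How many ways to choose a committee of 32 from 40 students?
C(40,32) = 40!/(32!×8!) = 76904685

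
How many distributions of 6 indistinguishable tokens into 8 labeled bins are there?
C(6+8-1, 8-1) = C(13, 7) = 1716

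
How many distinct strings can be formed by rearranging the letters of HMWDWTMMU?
9! / (3! × 1! × 1! × 1! × 1! × 2!) = 30240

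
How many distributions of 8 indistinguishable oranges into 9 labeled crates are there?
C(8+9-1, 9-1) = C(16, 8) = 12870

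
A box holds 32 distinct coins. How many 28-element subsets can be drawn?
C(32,28) = 32!/(28!×4!) = 35960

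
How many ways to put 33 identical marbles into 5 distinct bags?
C(33+5-1, 5-1) = C(37, 4) = 66045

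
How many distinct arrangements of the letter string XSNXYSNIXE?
10! / (1! × 2! × 3! × 2! × 1! × 1!) = 151200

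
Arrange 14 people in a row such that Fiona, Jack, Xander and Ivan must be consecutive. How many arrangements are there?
Treat the 4 as one block: (14-4+1)! × 4! = 39916800 × 24 = 958003200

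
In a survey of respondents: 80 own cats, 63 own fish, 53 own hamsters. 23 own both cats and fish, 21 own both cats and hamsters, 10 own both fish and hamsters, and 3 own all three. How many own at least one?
|A∪B∪C| = 80+63+53-23-21-10+3 = 145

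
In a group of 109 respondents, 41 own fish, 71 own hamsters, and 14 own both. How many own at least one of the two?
|A∪B| = |A| + |B| - |A∩B| = 41 + 71 - 14 = 98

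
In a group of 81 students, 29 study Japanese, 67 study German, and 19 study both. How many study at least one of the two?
|A∪B| = |A| + |B| - |A∩B| = 29 + 67 - 19 = 77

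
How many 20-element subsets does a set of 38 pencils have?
C(38,20) = 38!/(20!×18!) = 33578000610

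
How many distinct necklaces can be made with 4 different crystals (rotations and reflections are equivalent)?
(4-1)!/2 = 6/2 = 3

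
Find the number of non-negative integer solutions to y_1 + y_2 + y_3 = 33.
C(33+3-1, 3-1) = C(35, 2) = 595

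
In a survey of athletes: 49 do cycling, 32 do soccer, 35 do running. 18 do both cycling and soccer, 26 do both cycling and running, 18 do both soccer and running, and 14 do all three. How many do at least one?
|A∪B∪C| = 49+32+35-18-26-18+14 = 68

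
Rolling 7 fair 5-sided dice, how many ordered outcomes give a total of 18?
Coefficient of x^18 in (x + x² + ... + x^5)^7. By inclusion-exclusion on dice exceeding 5: Σ_j (-1)^j C(7,j)·C(18-1-5j, 6) = C(7,0)·C(17,6) - C(7,1)·C(12,6) + C(7,2)·C(7,6) = 1·12376 - 7·924 + 21·7 = 6055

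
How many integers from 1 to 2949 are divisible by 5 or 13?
⌊2949/5⌋ + ⌊2949/13⌋ - ⌊2949/65⌋ = 589 + 226 - 45 = 770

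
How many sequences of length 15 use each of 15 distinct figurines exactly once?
15! = 1307674368000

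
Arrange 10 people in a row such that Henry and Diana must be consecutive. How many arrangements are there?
Treat the 2 as one block: (10-2+1)! × 2! = 362880 × 2 = 725760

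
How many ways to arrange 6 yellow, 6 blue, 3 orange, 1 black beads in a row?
16! / (6! × 6! × 3! × 1!) = 6726720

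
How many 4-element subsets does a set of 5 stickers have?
C(5,4) = 5!/(4!×1!) = 5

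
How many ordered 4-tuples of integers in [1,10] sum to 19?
Coefficient of x^19 in (x + x² + ... + x^10)^4. By inclusion-exclusion on dice exceeding 10: Σ_j (-1)^j C(4,j)·C(19-1-10j, 3) = C(4,0)·C(18,3) - C(4,1)·C(8,3) = 1·816 - 4·56 = 592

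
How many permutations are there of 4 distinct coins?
4! = 24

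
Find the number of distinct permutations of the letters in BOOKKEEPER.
10! / (1! × 2! × 2! × 3! × 1! × 1!) = 151200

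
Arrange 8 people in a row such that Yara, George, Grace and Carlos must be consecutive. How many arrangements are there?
Treat the 4 as one block: (8-4+1)! × 4! = 120 × 24 = 2880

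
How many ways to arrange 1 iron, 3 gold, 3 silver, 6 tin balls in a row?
13! / (1! × 3! × 3! × 6!) = 240240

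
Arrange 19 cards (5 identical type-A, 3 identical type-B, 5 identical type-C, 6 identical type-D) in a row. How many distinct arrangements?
19! / (5! × 3! × 5! × 6!) = 1955457504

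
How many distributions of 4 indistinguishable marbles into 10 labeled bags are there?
C(4+10-1, 10-1) = C(13, 9) = 715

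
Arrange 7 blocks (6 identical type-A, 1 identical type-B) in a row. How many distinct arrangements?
7! / (6! × 1!) = 7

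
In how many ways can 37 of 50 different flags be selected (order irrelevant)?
C(50,37) = 50!/(37!×13!) = 354860518600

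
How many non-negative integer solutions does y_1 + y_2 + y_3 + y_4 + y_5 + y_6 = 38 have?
C(38+6-1, 6-1) = C(43, 5) = 962598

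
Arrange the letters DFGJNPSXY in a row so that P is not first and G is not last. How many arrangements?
By inclusion-exclusion: 9! - 2×(9-1)! + (9-2)! = 362880 - 80640 + 5040 = 287280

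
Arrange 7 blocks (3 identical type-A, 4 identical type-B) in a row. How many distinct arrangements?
7! / (3! × 4!) = 35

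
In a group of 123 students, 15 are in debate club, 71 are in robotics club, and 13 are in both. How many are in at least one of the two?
|A∪B| = |A| + |B| - |A∩B| = 15 + 71 - 13 = 73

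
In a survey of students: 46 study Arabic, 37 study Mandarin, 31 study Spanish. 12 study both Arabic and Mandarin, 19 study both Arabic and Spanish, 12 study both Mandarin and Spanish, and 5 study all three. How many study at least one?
|A∪B∪C| = 46+37+31-12-19-12+5 = 76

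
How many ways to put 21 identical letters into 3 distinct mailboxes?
C(21+3-1, 3-1) = C(23, 2) = 253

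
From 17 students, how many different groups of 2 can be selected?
C(17,2) = 17!/(2!×15!) = 136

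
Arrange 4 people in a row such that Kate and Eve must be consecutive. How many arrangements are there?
Treat the 2 as one block: (4-2+1)! × 2! = 6 × 2 = 12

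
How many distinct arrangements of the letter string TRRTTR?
6! / (3! × 3!) = 20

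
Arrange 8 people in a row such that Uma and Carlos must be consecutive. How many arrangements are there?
Treat the 2 as one block: (8-2+1)! × 2! = 5040 × 2 = 10080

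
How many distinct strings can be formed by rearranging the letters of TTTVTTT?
7! / (1! × 6!) = 7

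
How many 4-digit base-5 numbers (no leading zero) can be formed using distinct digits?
First digit: 4 choices (nonzero). Then descending: 4 × 4 × 3 × 2 = 96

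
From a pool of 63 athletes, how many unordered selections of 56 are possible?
C(63,56) = 63!/(56!×7!) = 553270671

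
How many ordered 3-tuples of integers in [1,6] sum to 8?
Coefficient of x^8 in (x + x² + ... + x^6)^3. By inclusion-exclusion on dice exceeding 6: Σ_j (-1)^j C(3,j)·C(8-1-6j, 2) = C(3,0)·C(7,2) = 1·21 = 21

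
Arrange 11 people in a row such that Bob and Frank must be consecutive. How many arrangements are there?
Treat the 2 as one block: (11-2+1)! × 2! = 3628800 × 2 = 7257600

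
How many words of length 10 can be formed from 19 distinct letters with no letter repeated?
P(19,10) = 19!/(19-10)! = 335221286400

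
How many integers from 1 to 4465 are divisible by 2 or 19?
⌊4465/2⌋ + ⌊4465/19⌋ - ⌊4465/38⌋ = 2232 + 235 - 117 = 2350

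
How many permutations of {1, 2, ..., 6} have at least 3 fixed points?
Exactly j fixed points: C(6,j)·!(6-j); sum over j ≥ 3 (derangement numbers via !m = (m-1)·(!(m-1) + !(m-2)): !0..!3 = 1, 0, 1, 2). Σ_{j=3}^{6} C(6,j)·!(6-j) = C(6,3)·!3 + C(6,4)·!2 + C(6,5)·!1 + C(6,6)·!0 = 20·2 + 15·1 + 6·0 + 1·1 = 56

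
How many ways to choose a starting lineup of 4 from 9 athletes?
C(9,4) = 9!/(4!×5!) = 126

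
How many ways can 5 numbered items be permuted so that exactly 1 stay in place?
Choose the 1 fixed point C(5,1) = 5, derange the rest: !4 = Σ_{j=0}^{4} (-1)^j·4!/j! = 24 - 24 + 12 - 4 + 1 = 9. Product = 5 × 9 = 45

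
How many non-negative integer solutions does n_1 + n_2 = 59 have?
C(59+2-1, 2-1) = C(60, 1) = 60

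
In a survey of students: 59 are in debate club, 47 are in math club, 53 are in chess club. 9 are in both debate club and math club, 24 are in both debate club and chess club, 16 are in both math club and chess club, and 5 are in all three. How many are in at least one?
|A∪B∪C| = 59+47+53-9-24-16+5 = 115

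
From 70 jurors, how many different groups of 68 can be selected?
C(70,68) = 70!/(68!×2!) = 2415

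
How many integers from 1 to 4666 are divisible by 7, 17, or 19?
⌊4666/7⌋+⌊4666/17⌋+⌊4666/19⌋ - ⌊4666/119⌋-⌊4666/133⌋-⌊4666/323⌋ + ⌊4666/2261⌋ = 666+274+245 - 39-35-14 + 2 = 1099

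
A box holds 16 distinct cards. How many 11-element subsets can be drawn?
C(16,11) = 16!/(11!×5!) = 4368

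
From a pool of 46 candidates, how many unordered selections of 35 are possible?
C(46,35) = 46!/(35!×11!) = 13340783196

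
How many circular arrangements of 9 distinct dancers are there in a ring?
Circular: fix one position, arrange the rest. (9-1)! = 40320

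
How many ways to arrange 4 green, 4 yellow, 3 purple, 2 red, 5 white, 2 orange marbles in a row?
20! / (4! × 4! × 3! × 2! × 5! × 2!) = 1466593128000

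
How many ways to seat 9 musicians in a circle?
Circular: fix one position, arrange the rest. (9-1)! = 40320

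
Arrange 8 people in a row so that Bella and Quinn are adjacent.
Treat as block: (8-1)! × 2! = 5040 × 2 = 10080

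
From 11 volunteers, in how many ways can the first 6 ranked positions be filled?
P(11,6) = 11!/(11-6)! = 332640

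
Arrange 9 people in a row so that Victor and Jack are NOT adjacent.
Total - adjacent = 9! - (9-1)!×2 = 362880 - 80640 = 282240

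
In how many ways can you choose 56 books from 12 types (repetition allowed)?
C(56+12-1, 12-1) = C(67, 11) = 1285063345176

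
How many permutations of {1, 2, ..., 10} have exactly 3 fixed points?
Choose the 3 fixed points C(10,3) = 120, derange the rest: !7 = Σ_{j=0}^{7} (-1)^j·7!/j! = 5040 - 5040 + 2520 - 840 + 210 - 42 + 7 - 1 = 1854. Product = 120 × 1854 = 222480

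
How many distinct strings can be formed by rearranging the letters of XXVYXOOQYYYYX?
13! / (4! × 5! × 1! × 2! × 1!) = 1081080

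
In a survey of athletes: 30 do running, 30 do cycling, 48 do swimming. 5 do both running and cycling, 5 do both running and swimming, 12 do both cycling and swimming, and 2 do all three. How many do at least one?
|A∪B∪C| = 30+30+48-5-5-12+2 = 88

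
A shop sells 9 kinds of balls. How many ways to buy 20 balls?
C(20+9-1, 9-1) = C(28, 8) = 3108105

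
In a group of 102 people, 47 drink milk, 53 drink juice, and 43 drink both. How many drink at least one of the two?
|A∪B| = |A| + |B| - |A∩B| = 47 + 53 - 43 = 57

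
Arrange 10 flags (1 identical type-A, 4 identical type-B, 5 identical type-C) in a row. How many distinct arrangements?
10! / (1! × 4! × 5!) = 1260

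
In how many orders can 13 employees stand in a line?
13! = 6227020800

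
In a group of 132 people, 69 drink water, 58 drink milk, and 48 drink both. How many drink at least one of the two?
|A∪B| = |A| + |B| - |A∩B| = 69 + 58 - 48 = 79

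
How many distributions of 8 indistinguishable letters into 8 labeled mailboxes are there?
C(8+8-1, 8-1) = C(15, 7) = 6435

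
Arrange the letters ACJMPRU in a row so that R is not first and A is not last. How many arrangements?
By inclusion-exclusion: 7! - 2×(7-1)! + (7-2)! = 5040 - 1440 + 120 = 3720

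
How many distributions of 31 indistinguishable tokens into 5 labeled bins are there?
C(31+5-1, 5-1) = C(35, 4) = 52360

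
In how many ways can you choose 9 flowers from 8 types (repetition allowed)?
C(9+8-1, 8-1) = C(16, 7) = 11440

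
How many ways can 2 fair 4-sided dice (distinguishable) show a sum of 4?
Coefficient of x^4 in (x + x² + ... + x^4)^2. By inclusion-exclusion on dice exceeding 4: Σ_j (-1)^j C(2,j)·C(4-1-4j, 1) = C(2,0)·C(3,1) = 1·3 = 3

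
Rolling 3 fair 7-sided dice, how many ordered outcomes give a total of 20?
Coefficient of x^20 in (x + x² + ... + x^7)^3. By inclusion-exclusion on dice exceeding 7: Σ_j (-1)^j C(3,j)·C(20-1-7j, 2) = C(3,0)·C(19,2) - C(3,1)·C(12,2) + C(3,2)·C(5,2) = 1·171 - 3·66 + 3·10 = 3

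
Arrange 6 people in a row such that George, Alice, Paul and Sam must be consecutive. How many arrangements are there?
Treat the 4 as one block: (6-4+1)! × 4! = 6 × 24 = 144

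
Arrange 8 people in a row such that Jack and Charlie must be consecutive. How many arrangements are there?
Treat the 2 as one block: (8-2+1)! × 2! = 5040 × 2 = 10080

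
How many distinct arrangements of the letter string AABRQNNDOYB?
11! / (1! × 2! × 1! × 2! × 1! × 2! × 1! × 1!) = 4989600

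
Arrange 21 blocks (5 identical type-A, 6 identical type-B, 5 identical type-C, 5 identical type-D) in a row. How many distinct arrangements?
21! / (5! × 6! × 5! × 5!) = 41064607584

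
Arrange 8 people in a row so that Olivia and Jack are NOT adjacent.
Total - adjacent = 8! - (8-1)!×2 = 40320 - 10080 = 30240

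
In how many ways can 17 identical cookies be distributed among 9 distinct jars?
C(17+9-1, 9-1) = C(25, 8) = 1081575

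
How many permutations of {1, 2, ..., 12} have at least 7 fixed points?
Exactly j fixed points: C(12,j)·!(12-j); sum over j ≥ 7 (derangement numbers via !m = (m-1)·(!(m-1) + !(m-2)): !0..!5 = 1, 0, 1, 2, 9, 44). Σ_{j=7}^{12} C(12,j)·!(12-j) = C(12,7)·!5 + C(12,8)·!4 + C(12,9)·!3 + C(12,10)·!2 + C(12,11)·!1 + C(12,12)·!0 = 792·44 + 495·9 + 220·2 + 66·1 + 12·0 + 1·1 = 39810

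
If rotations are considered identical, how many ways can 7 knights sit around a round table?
Circular: fix one position, arrange the rest. (7-1)! = 720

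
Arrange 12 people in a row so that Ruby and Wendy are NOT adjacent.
Total - adjacent = 12! - (12-1)!×2 = 479001600 - 79833600 = 399168000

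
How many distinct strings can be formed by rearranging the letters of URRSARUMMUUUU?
13! / (1! × 3! × 2! × 1! × 6!) = 720720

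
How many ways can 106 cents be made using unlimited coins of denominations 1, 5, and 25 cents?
Coefficient of x^106 in 1/(1-x^1) · 1/(1-x^5) · 1/(1-x^25). Case on j = number of 25-cent coins (j = 0..4); remainder r = 106 - 25j is made from {1,5} in ⌊r/5⌋+1 ways. r = 106, 81, 56, 31, 6 → 22 + 17 + 12 + 7 + 2 = 60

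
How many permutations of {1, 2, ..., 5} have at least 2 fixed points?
Exactly j fixed points: C(5,j)·!(5-j); sum over j ≥ 2 (derangement numbers via !m = (m-1)·(!(m-1) + !(m-2)): !0..!3 = 1, 0, 1, 2). Σ_{j=2}^{5} C(5,j)·!(5-j) = C(5,2)·!3 + C(5,3)·!2 + C(5,4)·!1 + C(5,5)·!0 = 10·2 + 10·1 + 5·0 + 1·1 = 31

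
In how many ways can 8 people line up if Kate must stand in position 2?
Fix one position: (8-1)! = 5040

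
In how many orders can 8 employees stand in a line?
8! = 40320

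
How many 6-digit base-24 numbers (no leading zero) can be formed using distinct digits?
First digit: 23 choices (nonzero). Then descending: 23 × 23 × 22 × 21 × 20 × 19 = 92871240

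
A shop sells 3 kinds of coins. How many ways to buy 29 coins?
C(29+3-1, 3-1) = C(31, 2) = 465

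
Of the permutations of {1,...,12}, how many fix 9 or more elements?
Exactly j fixed points: C(12,j)·!(12-j); sum over j ≥ 9 (derangement numbers via !m = (m-1)·(!(m-1) + !(m-2)): !0..!3 = 1, 0, 1, 2). Σ_{j=9}^{12} C(12,j)·!(12-j) = C(12,9)·!3 + C(12,10)·!2 + C(12,11)·!1 + C(12,12)·!0 = 220·2 + 66·1 + 12·0 + 1·1 = 507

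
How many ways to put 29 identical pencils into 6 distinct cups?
C(29+6-1, 6-1) = C(34, 5) = 278256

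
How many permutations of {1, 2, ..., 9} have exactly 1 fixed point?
Choose the 1 fixed point C(9,1) = 9, derange the rest: !8 = Σ_{j=0}^{8} (-1)^j·8!/j! = 40320 - 40320 + 20160 - 6720 + 1680 - 336 + 56 - 8 + 1 = 14833. Product = 9 × 14833 = 133497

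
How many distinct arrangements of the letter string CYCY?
4! / (2! × 2!) = 6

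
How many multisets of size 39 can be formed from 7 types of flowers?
C(39+7-1, 7-1) = C(45, 6) = 8145060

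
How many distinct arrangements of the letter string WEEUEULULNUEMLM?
15! / (4! × 4! × 1! × 2! × 3! × 1!) = 189189000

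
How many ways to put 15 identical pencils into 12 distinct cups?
C(15+12-1, 12-1) = C(26, 11) = 7726160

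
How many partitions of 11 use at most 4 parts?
By conjugation, equals partitions of 11 into parts ≤ 4. Let r_j(i) = number of partitions of i into parts ≤ j, for i = 0..11. r_1(i) = 1 for all i; r_j(i) = r_{j-1}(i) + r_j(i-j). Rows j = 2..4: ≤2: 1 1 2 2 3 3 4 4 5 5 6 6; ≤3: 1 1 2 3 4 5 7 8 10 12 14 16; ≤4: 1 1 2 3 5 6 9 11 15 18 23 27. r_4(11) = 27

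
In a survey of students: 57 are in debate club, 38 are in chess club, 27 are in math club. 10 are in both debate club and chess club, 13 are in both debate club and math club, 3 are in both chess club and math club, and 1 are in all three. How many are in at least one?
|A∪B∪C| = 57+38+27-10-13-3+1 = 97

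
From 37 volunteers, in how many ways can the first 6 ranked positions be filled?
P(37,6) = 37!/(37-6)! = 1673844480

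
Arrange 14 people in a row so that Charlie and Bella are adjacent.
Treat as block: (14-1)! × 2! = 6227020800 × 2 = 12454041600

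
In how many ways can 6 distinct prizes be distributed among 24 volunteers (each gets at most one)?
P(24,6) = 24!/(24-6)! = 96909120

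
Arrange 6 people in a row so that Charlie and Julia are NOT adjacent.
Total - adjacent = 6! - (6-1)!×2 = 720 - 240 = 480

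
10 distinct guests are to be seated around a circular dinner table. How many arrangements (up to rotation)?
Circular: fix one position, arrange the rest. (10-1)! = 362880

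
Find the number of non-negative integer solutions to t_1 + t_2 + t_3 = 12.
C(12+3-1, 3-1) = C(14, 2) = 91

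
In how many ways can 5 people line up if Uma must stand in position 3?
Fix one position: (5-1)! = 24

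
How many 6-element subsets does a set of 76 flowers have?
C(76,6) = 76!/(6!×70!) = 218618940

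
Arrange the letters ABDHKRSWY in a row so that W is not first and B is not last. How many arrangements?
By inclusion-exclusion: 9! - 2×(9-1)! + (9-2)! = 362880 - 80640 + 5040 = 287280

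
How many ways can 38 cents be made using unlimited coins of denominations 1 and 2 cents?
Coefficient of x^38 in 1/(1-x^1) · 1/(1-x^2). Use j coins of 2 for j = 0..⌊38/2⌋ = 19, the rest in 1s: 19 + 1 = 20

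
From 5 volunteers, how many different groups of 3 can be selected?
C(5,3) = 5!/(3!×2!) = 10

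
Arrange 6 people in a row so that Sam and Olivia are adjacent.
Treat as block: (6-1)! × 2! = 120 × 2 = 240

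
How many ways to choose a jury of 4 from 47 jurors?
C(47,4) = 47!/(4!×43!) = 178365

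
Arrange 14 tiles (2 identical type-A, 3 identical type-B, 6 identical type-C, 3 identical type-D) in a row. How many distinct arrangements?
14! / (2! × 3! × 6! × 3!) = 1681680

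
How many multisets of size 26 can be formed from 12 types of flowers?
C(26+12-1, 12-1) = C(37, 11) = 854992152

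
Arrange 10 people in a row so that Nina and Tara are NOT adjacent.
Total - adjacent = 10! - (10-1)!×2 = 3628800 - 725760 = 2903040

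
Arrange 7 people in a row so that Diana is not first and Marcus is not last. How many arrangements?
By inclusion-exclusion: 7! - 2×(7-1)! + (7-2)! = 5040 - 1440 + 120 = 3720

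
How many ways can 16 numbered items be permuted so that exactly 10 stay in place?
Choose the 10 fixed points C(16,10) = 8008, derange the rest: !6 = Σ_{j=0}^{6} (-1)^j·6!/j! = 720 - 720 + 360 - 120 + 30 - 6 + 1 = 265. Product = 8008 × 265 = 2122120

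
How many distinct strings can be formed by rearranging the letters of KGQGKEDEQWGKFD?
14! / (1! × 2! × 2! × 3! × 2! × 1! × 3!) = 302702400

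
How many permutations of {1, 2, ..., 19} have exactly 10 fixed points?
Choose the 10 fixed points C(19,10) = 92378, derange the rest: !9 = Σ_{j=0}^{9} (-1)^j·9!/j! = 362880 - 362880 + 181440 - 60480 + 15120 - 3024 + 504 - 72 + 9 - 1 = 133496. Product = 92378 × 133496 = 12332093488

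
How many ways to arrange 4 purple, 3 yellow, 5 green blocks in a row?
12! / (4! × 3! × 5!) = 27720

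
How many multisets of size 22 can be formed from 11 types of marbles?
C(22+11-1, 11-1) = C(32, 10) = 64512240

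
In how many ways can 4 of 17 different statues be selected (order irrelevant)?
C(17,4) = 17!/(4!×13!) = 2380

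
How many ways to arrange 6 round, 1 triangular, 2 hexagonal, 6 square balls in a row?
15! / (6! × 1! × 2! × 6!) = 1261260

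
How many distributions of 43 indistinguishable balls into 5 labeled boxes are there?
C(43+5-1, 5-1) = C(47, 4) = 178365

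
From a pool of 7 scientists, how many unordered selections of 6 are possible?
C(7,6) = 7!/(6!×1!) = 7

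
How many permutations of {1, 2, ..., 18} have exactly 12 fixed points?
Choose the 12 fixed points C(18,12) = 18564, derange the rest: !6 = Σ_{j=0}^{6} (-1)^j·6!/j! = 720 - 720 + 360 - 120 + 30 - 6 + 1 = 265. Product = 18564 × 265 = 4919460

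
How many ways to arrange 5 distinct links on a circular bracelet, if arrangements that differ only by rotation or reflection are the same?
(5-1)!/2 = 24/2 = 12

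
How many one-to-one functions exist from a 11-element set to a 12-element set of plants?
P(12,11) = 12!/(12-11)! = 479001600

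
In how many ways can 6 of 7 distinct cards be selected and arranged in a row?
P(7,6) = 7!/(7-6)! = 5040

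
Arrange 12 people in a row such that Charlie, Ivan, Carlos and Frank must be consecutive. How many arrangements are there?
Treat the 4 as one block: (12-4+1)! × 4! = 362880 × 24 = 8709120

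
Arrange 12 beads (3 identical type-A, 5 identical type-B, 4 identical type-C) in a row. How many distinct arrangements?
12! / (3! × 5! × 4!) = 27720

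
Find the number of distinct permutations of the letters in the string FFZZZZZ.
7! / (5! × 2!) = 21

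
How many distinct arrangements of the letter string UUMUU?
5! / (1! × 4!) = 5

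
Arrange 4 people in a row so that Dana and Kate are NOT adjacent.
Total - adjacent = 4! - (4-1)!×2 = 24 - 12 = 12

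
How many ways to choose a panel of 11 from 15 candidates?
C(15,11) = 15!/(11!×4!) = 1365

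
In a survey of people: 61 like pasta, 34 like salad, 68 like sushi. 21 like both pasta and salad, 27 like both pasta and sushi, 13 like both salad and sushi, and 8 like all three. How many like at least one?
|A∪B∪C| = 61+34+68-21-27-13+8 = 110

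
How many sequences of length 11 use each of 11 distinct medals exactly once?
11! = 39916800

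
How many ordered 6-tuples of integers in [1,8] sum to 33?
Coefficient of x^33 in (x + x² + ... + x^8)^6. By inclusion-exclusion on dice exceeding 8: Σ_j (-1)^j C(6,j)·C(33-1-8j, 5) = C(6,0)·C(32,5) - C(6,1)·C(24,5) + C(6,2)·C(16,5) - C(6,3)·C(8,5) = 1·201376 - 6·42504 + 15·4368 - 20·56 = 10752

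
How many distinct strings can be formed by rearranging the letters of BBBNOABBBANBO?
13! / (2! × 2! × 7! × 2!) = 154440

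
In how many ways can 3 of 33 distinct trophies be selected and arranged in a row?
P(33,3) = 33!/(33-3)! = 32736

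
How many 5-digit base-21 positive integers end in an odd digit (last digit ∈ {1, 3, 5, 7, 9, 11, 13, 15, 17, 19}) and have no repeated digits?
Last∈{1,3,5,7,9,11,13,15,17,19}. Last=0: 0. Last nonzero: 10×19×P(19,3) = 1104660. Total = 1104660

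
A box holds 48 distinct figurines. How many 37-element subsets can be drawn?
C(48,37) = 48!/(37!×11!) = 22595200368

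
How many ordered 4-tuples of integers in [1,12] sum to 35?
Coefficient of x^35 in (x + x² + ... + x^12)^4. By inclusion-exclusion on dice exceeding 12: Σ_j (-1)^j C(4,j)·C(35-1-12j, 3) = C(4,0)·C(34,3) - C(4,1)·C(22,3) + C(4,2)·C(10,3) = 1·5984 - 4·1540 + 6·120 = 544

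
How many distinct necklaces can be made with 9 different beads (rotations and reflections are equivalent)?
(9-1)!/2 = 40320/2 = 20160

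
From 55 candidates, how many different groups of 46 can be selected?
C(55,46) = 55!/(46!×9!) = 6358402050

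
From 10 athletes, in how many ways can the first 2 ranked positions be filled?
P(10,2) = 10!/(10-2)! = 90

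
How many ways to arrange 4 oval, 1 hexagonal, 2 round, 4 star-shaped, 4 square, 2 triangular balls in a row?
17! / (4! × 1! × 2! × 4! × 4! × 2!) = 6432426000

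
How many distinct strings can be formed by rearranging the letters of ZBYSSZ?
6! / (2! × 1! × 2! × 1!) = 180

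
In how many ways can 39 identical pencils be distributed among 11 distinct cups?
C(39+11-1, 11-1) = C(49, 10) = 8217822536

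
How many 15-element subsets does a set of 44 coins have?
C(44,15) = 44!/(15!×29!) = 229911617056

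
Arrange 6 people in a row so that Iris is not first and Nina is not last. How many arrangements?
By inclusion-exclusion: 6! - 2×(6-1)! + (6-2)! = 720 - 240 + 24 = 504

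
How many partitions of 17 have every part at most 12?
Let r_j(i) = number of partitions of i into parts ≤ j, for i = 0..17. r_1(i) = 1 for all i; r_j(i) = r_{j-1}(i) + r_j(i-j). Rows j = 2..12: ≤2: 1 1 2 2 3 3 4 4 5 5 6 6 7 7 8 8 9 9; ≤3: 1 1 2 3 4 5 7 8 10 12 14 16 19 21 24 27 30 33; ≤4: 1 1 2 3 5 6 9 11 15 18 23 27 34 39 47 54 64 72; ≤5: 1 1 2 3 5 7 10 13 18 23 30 37 47 57 70 84 101 119; ≤6: 1 1 2 3 5 7 11 14 20 26 35 44 58 71 90 110 136 163; ≤7: 1 1 2 3 5 7 11 15 21 28 38 49 65 82 105 131 164 201; ≤8: 1 1 2 3 5 7 11 15 22 29 40 52 70 89 116 146 186 230; ≤9: 1 1 2 3 5 7 11 15 22 30 41 54 73 94 123 157 201 252; ≤10: 1 1 2 3 5 7 11 15 22 30 42 55 75 97 128 164 212 267; ≤11: 1 1 2 3 5 7 11 15 22 30 42 56 76 99 131 169 219 278; ≤12: 1 1 2 3 5 7 11 15 22 30 42 56 77 100 133 172 224 285. r_12(17) = 285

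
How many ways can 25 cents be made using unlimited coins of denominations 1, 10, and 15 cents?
Coefficient of x^25 in 1/(1-x^1) · 1/(1-x^10) · 1/(1-x^15). Case on j = number of 15-cent coins (j = 0..1); remainder r = 25 - 15j is made from {1,10} in ⌊r/10⌋+1 ways. r = 25, 10 → 3 + 2 = 5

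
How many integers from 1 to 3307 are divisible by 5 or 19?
⌊3307/5⌋ + ⌊3307/19⌋ - ⌊3307/95⌋ = 661 + 174 - 34 = 801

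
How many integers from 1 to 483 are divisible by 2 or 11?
⌊483/2⌋ + ⌊483/11⌋ - ⌊483/22⌋ = 241 + 43 - 21 = 263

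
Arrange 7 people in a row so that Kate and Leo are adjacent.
Treat as block: (7-1)! × 2! = 720 × 2 = 1440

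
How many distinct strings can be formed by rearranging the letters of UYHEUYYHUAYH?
12! / (3! × 4! × 1! × 3! × 1!) = 554400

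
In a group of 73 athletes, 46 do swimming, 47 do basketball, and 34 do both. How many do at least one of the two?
|A∪B| = |A| + |B| - |A∩B| = 46 + 47 - 34 = 59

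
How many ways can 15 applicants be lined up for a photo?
15! = 1307674368000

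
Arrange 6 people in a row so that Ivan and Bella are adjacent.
Treat as block: (6-1)! × 2! = 120 × 2 = 240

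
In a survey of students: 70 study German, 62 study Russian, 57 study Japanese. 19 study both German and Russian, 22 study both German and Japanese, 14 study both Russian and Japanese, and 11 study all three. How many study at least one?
|A∪B∪C| = 70+62+57-19-22-14+11 = 145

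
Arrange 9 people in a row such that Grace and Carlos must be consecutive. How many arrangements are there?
Treat the 2 as one block: (9-2+1)! × 2! = 40320 × 2 = 80640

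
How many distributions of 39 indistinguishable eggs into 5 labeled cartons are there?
C(39+5-1, 5-1) = C(43, 4) = 123410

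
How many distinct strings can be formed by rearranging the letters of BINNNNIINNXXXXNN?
16! / (1! × 3! × 8! × 4!) = 3603600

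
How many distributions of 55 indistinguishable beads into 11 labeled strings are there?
C(55+11-1, 11-1) = C(65, 10) = 179013799328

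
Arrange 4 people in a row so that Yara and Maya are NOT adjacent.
Total - adjacent = 4! - (4-1)!×2 = 24 - 12 = 12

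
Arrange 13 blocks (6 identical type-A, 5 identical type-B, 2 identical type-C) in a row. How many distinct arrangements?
13! / (6! × 5! × 2!) = 36036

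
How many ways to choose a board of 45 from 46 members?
C(46,45) = 46!/(45!×1!) = 46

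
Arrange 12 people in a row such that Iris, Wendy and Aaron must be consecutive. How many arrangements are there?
Treat the 3 as one block: (12-3+1)! × 3! = 3628800 × 6 = 21772800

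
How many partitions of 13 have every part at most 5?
Let r_j(i) = number of partitions of i into parts ≤ j, for i = 0..13. r_1(i) = 1 for all i; r_j(i) = r_{j-1}(i) + r_j(i-j). Rows j = 2..5: ≤2: 1 1 2 2 3 3 4 4 5 5 6 6 7 7; ≤3: 1 1 2 3 4 5 7 8 10 12 14 16 19 21; ≤4: 1 1 2 3 5 6 9 11 15 18 23 27 34 39; ≤5: 1 1 2 3 5 7 10 13 18 23 30 37 47 57. r_5(13) = 57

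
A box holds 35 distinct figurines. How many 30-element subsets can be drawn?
C(35,30) = 35!/(30!×5!) = 324632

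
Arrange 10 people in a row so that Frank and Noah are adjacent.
Treat as block: (10-1)! × 2! = 362880 × 2 = 725760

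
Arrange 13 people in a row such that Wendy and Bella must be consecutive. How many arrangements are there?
Treat the 2 as one block: (13-2+1)! × 2! = 479001600 × 2 = 958003200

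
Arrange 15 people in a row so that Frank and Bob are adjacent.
Treat as block: (15-1)! × 2! = 87178291200 × 2 = 174356582400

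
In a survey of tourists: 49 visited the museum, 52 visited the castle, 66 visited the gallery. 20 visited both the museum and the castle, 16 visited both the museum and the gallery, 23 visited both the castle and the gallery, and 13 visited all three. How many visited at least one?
|A∪B∪C| = 49+52+66-20-16-23+13 = 121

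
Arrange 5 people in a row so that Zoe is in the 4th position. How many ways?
Fix one position: (5-1)! = 24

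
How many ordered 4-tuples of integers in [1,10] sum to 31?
Coefficient of x^31 in (x + x² + ... + x^10)^4. By inclusion-exclusion on dice exceeding 10: Σ_j (-1)^j C(4,j)·C(31-1-10j, 3) = C(4,0)·C(30,3) - C(4,1)·C(20,3) + C(4,2)·C(10,3) = 1·4060 - 4·1140 + 6·120 = 220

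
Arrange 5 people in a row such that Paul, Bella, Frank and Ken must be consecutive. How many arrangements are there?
Treat the 4 as one block: (5-4+1)! × 4! = 2 × 24 = 48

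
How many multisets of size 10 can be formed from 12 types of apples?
C(10+12-1, 12-1) = C(21, 11) = 352716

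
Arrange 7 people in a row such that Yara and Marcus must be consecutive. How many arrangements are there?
Treat the 2 as one block: (7-2+1)! × 2! = 720 × 2 = 1440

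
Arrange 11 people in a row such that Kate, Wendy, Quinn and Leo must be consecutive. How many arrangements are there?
Treat the 4 as one block: (11-4+1)! × 4! = 40320 × 24 = 967680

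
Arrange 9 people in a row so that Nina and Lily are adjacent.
Treat as block: (9-1)! × 2! = 40320 × 2 = 80640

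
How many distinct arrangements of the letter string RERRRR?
6! / (5! × 1!) = 6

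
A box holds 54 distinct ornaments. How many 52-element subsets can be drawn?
C(54,52) = 54!/(52!×2!) = 1431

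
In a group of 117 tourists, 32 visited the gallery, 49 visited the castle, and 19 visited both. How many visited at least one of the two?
|A∪B| = |A| + |B| - |A∩B| = 32 + 49 - 19 = 62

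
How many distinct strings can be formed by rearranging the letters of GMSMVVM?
7! / (3! × 1! × 1! × 2!) = 420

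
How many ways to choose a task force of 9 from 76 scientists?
C(76,9) = 76!/(9!×67!) = 142466675900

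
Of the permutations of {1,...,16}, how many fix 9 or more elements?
Exactly j fixed points: C(16,j)·!(16-j); sum over j ≥ 9 (derangement numbers via !m = (m-1)·(!(m-1) + !(m-2)): !0..!7 = 1, 0, 1, 2, 9, 44, 265, 1854). Σ_{j=9}^{16} C(16,j)·!(16-j) = C(16,9)·!7 + C(16,10)·!6 + C(16,11)·!5 + C(16,12)·!4 + C(16,13)·!3 + C(16,14)·!2 + C(16,15)·!1 + C(16,16)·!0 = 11440·1854 + 8008·265 + 4368·44 + 1820·9 + 560·2 + 120·1 + 16·0 + 1·1 = 23541693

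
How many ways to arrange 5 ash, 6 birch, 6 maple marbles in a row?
17! / (5! × 6! × 6!) = 5717712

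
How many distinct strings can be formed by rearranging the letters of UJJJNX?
6! / (3! × 1! × 1! × 1!) = 120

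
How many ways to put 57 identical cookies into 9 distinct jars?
C(57+9-1, 9-1) = C(65, 8) = 5047381560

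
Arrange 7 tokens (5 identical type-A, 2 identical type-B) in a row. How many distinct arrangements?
7! / (5! × 2!) = 21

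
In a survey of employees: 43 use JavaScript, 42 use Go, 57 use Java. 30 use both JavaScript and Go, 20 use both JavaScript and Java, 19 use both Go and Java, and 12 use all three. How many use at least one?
|A∪B∪C| = 43+42+57-30-20-19+12 = 85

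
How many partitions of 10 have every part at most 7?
Let r_j(i) = number of partitions of i into parts ≤ j, for i = 0..10. r_1(i) = 1 for all i; r_j(i) = r_{j-1}(i) + r_j(i-j). Rows j = 2..7: ≤2: 1 1 2 2 3 3 4 4 5 5 6; ≤3: 1 1 2 3 4 5 7 8 10 12 14; ≤4: 1 1 2 3 5 6 9 11 15 18 23; ≤5: 1 1 2 3 5 7 10 13 18 23 30; ≤6: 1 1 2 3 5 7 11 14 20 26 35; ≤7: 1 1 2 3 5 7 11 15 21 28 38. r_7(10) = 38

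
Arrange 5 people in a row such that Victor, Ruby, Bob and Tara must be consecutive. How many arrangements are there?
Treat the 4 as one block: (5-4+1)! × 4! = 2 × 24 = 48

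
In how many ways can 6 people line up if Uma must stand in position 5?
Fix one position: (6-1)! = 120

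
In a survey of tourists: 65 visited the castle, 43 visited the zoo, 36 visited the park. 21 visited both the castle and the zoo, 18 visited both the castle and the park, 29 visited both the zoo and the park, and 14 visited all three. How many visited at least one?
|A∪B∪C| = 65+43+36-21-18-29+14 = 90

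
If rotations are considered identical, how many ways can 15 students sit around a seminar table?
Circular: fix one position, arrange the rest. (15-1)! = 87178291200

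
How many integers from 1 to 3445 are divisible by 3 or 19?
⌊3445/3⌋ + ⌊3445/19⌋ - ⌊3445/57⌋ = 1148 + 181 - 60 = 1269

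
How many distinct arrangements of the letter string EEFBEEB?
7! / (1! × 2! × 4!) = 105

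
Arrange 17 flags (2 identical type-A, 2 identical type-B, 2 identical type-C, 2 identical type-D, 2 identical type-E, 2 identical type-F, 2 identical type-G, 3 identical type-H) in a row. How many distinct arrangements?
17! / (2! × 2! × 2! × 2! × 2! × 2! × 2! × 3!) = 463134672000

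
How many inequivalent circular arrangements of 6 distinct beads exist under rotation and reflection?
(6-1)!/2 = 120/2 = 60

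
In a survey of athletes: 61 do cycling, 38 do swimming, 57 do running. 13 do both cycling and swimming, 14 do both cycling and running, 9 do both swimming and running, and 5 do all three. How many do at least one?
|A∪B∪C| = 61+38+57-13-14-9+5 = 125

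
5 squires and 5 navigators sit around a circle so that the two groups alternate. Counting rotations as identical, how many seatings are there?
Fix one of the squires: (5-1)! ways for the remaining squires, × 5! ways for the navigators = 24 × 120 = 2880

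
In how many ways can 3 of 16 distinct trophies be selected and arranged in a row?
P(16,3) = 16!/(16-3)! = 3360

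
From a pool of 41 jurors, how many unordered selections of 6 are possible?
C(41,6) = 41!/(6!×35!) = 4496388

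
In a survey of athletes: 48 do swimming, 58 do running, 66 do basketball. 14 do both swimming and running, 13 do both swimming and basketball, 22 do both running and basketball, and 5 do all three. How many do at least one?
|A∪B∪C| = 48+58+66-14-13-22+5 = 128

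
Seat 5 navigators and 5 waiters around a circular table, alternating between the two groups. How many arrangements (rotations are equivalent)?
Fix one of the navigators: (5-1)! ways for the remaining navigators, × 5! ways for the waiters = 24 × 120 = 2880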